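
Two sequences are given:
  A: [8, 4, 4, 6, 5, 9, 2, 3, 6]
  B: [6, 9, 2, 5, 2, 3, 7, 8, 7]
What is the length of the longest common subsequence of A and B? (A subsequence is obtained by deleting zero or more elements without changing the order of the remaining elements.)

Backtracking the LCS table gives one alignment: 6 (A4,B1) → 5 (A5,B4) → 2 (A7,B5) → 3 (A8,B6).
So the longest common subsequence has length 4.

4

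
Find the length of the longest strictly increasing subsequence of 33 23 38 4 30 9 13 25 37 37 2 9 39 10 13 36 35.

6

One longest increasing subsequence is 4, 9, 13, 25, 37, 39 (positions 4,6,7,8,9,13), of length 6; no longer one exists.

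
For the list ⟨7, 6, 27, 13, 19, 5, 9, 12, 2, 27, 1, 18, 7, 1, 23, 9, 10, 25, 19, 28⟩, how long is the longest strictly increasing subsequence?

Let dp[i] be the longest increasing subsequence ending at position i. Then dp = [1, 1, 2, 2, 3, 1, 2, 3, 1, 4, 1, 4, 2, 1, 5, 3, 4, 6, 5, 7].
The maximum is 7; one witness is 7, 9, 12, 18, 23, 25, 28 at positions 1,7,8,12,15,18,20.

7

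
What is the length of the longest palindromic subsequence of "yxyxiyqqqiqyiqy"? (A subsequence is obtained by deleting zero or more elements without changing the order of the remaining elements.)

10

One longest palindromic subsequence is yiyqqqqyiy (positions 1,5,6,7,8,9,11,12,13,15); it reads the same forward and backward, and the interval DP gives dp[1][15] = 10.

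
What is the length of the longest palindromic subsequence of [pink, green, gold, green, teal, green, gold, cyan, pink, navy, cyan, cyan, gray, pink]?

7

One longest palindromic subsequence is pink gold green teal green gold pink (positions 1,3,4,5,6,7,14); it reads the same forward and backward, and the interval DP gives dp[1][14] = 7.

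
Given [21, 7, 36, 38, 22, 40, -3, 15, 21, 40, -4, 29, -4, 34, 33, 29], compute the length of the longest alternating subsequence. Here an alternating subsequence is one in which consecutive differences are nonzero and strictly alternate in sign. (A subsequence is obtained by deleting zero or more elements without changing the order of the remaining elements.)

Track the best alternating length ending on an up-step vs a down-step at each position: up/down = 1/1, 1/2, 3/1, 3/1, 3/4, 5/1, 1/6, 7/6, 7/6, 7/1, 1/8, 9/8, 1/10, 11/8, 11/12, 11/12.
The maximum over both is 12; one such subsequence is 21, 7, 36, 22, 40, -3, 15, -4, 29, -4, 34, 33.

12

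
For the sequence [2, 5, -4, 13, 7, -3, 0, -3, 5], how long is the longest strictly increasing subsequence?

Let dp[i] be the longest increasing subsequence ending at position i. Then dp = [1, 2, 1, 3, 3, 2, 3, 2, 4].
The maximum is 4; one witness is -4, -3, 0, 5 at positions 3,6,7,9.

4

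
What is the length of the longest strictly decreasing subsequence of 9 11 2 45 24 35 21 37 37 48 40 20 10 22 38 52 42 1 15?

One longest decreasing subsequence is 45, 24, 21, 20, 10, 1 (positions 4,5,7,12,13,18), of length 6; no longer one exists.

6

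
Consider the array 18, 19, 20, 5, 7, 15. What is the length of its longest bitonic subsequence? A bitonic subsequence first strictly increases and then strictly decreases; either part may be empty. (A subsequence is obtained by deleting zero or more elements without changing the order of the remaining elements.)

4

Let inc[i] be the LIS ending at i and dec[i] the longest strictly decreasing subsequence starting at i. inc = [1, 2, 3, 1, 2, 3], dec = [2, 2, 2, 1, 1, 1].
max_i inc[i]+dec[i]−1 = 4, with one witness 18, 19, 20, 15.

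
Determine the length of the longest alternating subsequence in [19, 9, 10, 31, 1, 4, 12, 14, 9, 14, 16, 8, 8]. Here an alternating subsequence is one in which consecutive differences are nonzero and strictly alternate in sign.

Track the best alternating length ending on an up-step vs a down-step at each position: up/down = 1/1, 1/2, 3/2, 3/1, 1/4, 5/4, 5/4, 5/4, 5/6, 7/4, 7/4, 5/8, 5/8.
The maximum over both is 8; one such subsequence is 19, 9, 10, 1, 12, 9, 14, 8.

8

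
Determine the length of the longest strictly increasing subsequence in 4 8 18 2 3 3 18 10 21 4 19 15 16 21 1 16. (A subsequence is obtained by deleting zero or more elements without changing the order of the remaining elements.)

6

One longest increasing subsequence is 4, 8, 10, 15, 16, 21 (positions 1,2,8,12,13,14), of length 6; no longer one exists.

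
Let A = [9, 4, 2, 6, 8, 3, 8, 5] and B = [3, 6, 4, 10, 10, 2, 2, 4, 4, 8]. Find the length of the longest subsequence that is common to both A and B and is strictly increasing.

2

A longest common strictly increasing subsequence is 6, 8 (length 2); it appears in order in both A and B, and no longer such subsequence exists.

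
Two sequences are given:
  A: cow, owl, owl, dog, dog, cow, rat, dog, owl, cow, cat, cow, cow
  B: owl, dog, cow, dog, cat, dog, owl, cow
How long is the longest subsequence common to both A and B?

6

Backtracking the LCS table gives one alignment: owl (A3,B1) → dog (A4,B2) → dog (A5,B4) → dog (A8,B6) → owl (A9,B7) → cow (A13,B8).
So the longest common subsequence has length 6.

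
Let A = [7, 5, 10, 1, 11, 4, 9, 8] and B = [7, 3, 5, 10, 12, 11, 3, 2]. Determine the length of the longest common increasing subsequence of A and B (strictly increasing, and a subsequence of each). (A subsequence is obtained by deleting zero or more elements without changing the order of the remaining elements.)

3

For each value that appears in both, track the longest common increasing run ending there.
The best achievable length is 3; one witness is 7, 10, 11 (A-positions 1,3,5, B-positions 1,4,6).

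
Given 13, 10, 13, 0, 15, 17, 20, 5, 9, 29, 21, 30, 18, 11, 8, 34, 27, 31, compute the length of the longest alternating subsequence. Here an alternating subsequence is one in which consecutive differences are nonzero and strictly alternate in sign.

13

Track the best alternating length ending on an up-step vs a down-step at each position: up/down = 1/1, 1/2, 3/1, 1/4, 5/1, 5/1, 5/1, 5/6, 7/6, 7/1, 7/8, 9/1, 7/10, 7/10, 7/10, 11/1, 11/12, 13/12.
The maximum over both is 13; one such subsequence is 13, 10, 13, 0, 15, 5, 29, 21, 30, 18, 34, 27, 31.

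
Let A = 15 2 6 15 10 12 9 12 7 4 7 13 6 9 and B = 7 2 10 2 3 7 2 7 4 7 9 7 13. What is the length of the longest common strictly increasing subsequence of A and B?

A longest common strictly increasing subsequence is 2, 4, 7, 9 (length 4); it appears in order in both A and B, and no longer such subsequence exists.

4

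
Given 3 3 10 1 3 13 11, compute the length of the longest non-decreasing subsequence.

4

One longest non-decreasing subsequence is 3, 3, 10, 13 (positions 1,2,3,6), of length 4; no longer one exists.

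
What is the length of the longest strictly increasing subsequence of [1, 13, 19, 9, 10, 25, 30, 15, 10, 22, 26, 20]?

6

Let dp[i] be the longest increasing subsequence ending at position i. Then dp = [1, 2, 3, 2, 3, 4, 5, 4, 3, 5, 6, 5].
The maximum is 6; one witness is 1, 9, 10, 15, 22, 26 at positions 1,4,5,8,10,11.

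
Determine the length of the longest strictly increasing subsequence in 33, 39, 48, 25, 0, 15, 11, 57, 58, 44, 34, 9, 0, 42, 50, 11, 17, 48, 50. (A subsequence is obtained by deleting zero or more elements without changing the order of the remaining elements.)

6

Let dp[i] be the longest increasing subsequence ending at position i. Then dp = [1, 2, 3, 1, 1, 2, 2, 4, 5, 3, 3, 2, 1, 4, 5, 3, 4, 5, 6].
The maximum is 6; one witness is 0, 15, 34, 42, 48, 50 at positions 5,6,11,14,18,19.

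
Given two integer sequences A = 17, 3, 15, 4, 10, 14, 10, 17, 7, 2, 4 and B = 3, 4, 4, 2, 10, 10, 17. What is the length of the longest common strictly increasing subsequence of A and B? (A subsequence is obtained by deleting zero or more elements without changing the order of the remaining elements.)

4

For each value that appears in both, track the longest common increasing run ending there.
The best achievable length is 4; one witness is 3, 4, 10, 17 (A-positions 2,4,5,8, B-positions 1,2,5,7).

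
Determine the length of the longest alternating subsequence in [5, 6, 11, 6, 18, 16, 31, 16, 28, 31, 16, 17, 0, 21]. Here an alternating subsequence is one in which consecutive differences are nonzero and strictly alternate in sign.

12

Track the best alternating length ending on an up-step vs a down-step at each position: up/down = 1/1, 2/1, 2/1, 2/3, 4/1, 4/5, 6/1, 4/7, 8/7, 8/1, 4/9, 10/9, 1/11, 12/9.
The maximum over both is 12; one such subsequence is 5, 11, 6, 18, 16, 31, 16, 28, 16, 17, 0, 21.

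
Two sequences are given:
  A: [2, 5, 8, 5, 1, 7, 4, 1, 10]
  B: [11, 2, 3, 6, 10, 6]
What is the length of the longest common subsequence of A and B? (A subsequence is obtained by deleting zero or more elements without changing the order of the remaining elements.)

2

Backtracking the LCS table gives one alignment: 2 (A1,B2) → 10 (A9,B5).
So the longest common subsequence has length 2.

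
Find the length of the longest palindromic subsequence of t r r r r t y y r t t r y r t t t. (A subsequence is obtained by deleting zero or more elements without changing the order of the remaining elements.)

10

Using dp[i][j] = 2 + dp[i+1][j−1] if the ends match, else max(dp[i+1][j], dp[i][j−1]):
dp[1][17] = 10. A witness is ttyrttrytt at positions 1,6,8,9,10,11,12,13,16,17.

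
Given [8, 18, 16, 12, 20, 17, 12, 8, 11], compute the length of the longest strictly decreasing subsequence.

Scanning left to right, the best length ending at each element is: 8→1, 18→1, 16→2, 12→3, 20→1, 17→2, 12→3, 8→4, 11→4.
So the longest decreasing subsequence has length 4, e.g. 18, 16, 12, 8.

4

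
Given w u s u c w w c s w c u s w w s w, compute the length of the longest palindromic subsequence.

11

One longest palindromic subsequence is wswwsuswwsw (positions 1,3,6,7,9,12,13,14,15,16,17); it reads the same forward and backward, and the interval DP gives dp[1][17] = 11.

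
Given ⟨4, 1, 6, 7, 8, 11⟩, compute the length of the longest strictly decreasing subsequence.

2

Let dp[i] be the longest decreasing subsequence ending at position i. Then dp = [1, 2, 1, 1, 1, 1].
The maximum is 2; one witness is 4, 1 at positions 1,2.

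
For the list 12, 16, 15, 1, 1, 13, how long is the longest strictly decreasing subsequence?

3

Let dp[i] be the longest decreasing subsequence ending at position i. Then dp = [1, 1, 2, 3, 3, 3].
The maximum is 3; one witness is 16, 15, 1 at positions 2,3,4.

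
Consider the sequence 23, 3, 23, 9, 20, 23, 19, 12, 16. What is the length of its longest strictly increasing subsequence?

4

Let dp[i] be the longest increasing subsequence ending at position i. Then dp = [1, 1, 2, 2, 3, 4, 3, 3, 4].
The maximum is 4; one witness is 3, 9, 20, 23 at positions 2,4,5,6.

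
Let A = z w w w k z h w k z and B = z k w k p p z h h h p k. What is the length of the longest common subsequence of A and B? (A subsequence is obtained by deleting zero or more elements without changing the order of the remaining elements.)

6

A longest common subsequence is zwkzhk (length 6); the LCS DP confirms no longer common subsequence exists.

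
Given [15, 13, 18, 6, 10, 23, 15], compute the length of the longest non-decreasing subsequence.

3

Let dp[i] be the longest non-decreasing subsequence ending at position i. Then dp = [1, 1, 2, 1, 2, 3, 3].
The maximum is 3; one witness is 15, 18, 23 at positions 1,3,6.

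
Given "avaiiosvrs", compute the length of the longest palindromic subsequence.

One longest palindromic subsequence is viiv (positions 2,4,5,8); it reads the same forward and backward, and the interval DP gives dp[1][10] = 4.

4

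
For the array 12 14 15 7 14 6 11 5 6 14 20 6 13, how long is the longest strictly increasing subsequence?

Scanning left to right, the best length ending at each element is: 12→1, 14→2, 15→3, 7→1, 14→2, 6→1, 11→2, 5→1, 6→2, 14→3, 20→4, 6→2, 13→3.
So the longest increasing subsequence has length 4, e.g. 12, 14, 15, 20.

4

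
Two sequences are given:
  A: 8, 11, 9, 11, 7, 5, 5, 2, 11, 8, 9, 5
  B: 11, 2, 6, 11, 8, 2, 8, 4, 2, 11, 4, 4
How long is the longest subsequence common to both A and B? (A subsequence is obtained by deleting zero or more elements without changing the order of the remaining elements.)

A longest common subsequence is 11, 11, 2, 11 (length 4); the LCS DP confirms no longer common subsequence exists.

4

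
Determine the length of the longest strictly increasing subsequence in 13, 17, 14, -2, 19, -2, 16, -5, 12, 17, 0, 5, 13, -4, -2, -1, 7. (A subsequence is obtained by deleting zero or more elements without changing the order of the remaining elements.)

5

Scanning left to right, the best length ending at each element is: 13→1, 17→2, 14→2, -2→1, 19→3, -2→1, 16→3, -5→1, 12→2, 17→4, 0→2, 5→3, 13→4, -4→2, -2→3, -1→4, 7→5.
So the longest increasing subsequence has length 5, e.g. -5, -4, -2, -1, 7.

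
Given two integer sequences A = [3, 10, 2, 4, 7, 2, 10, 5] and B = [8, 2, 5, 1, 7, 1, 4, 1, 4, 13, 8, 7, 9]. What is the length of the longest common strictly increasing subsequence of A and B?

3

A longest common strictly increasing subsequence is 2, 4, 7 (length 3); it appears in order in both A and B, and no longer such subsequence exists.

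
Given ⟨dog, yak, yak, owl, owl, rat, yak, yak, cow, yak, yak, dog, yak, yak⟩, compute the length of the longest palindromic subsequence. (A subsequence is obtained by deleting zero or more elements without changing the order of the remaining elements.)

One longest palindromic subsequence is yak yak yak yak cow yak yak yak yak (positions 2,3,7,8,9,10,11,13,14); it reads the same forward and backward, and the interval DP gives dp[1][14] = 9.

9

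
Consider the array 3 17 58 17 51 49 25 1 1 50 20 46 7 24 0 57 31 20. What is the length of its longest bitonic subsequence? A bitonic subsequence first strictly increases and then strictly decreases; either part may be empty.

One longest bitonic subsequence is 3, 17, 58, 51, 49, 25, 20, 7, 0 (positions 1,2,3,5,6,7,11,13,15): it rises to 58 then falls. Length 9 is optimal.

9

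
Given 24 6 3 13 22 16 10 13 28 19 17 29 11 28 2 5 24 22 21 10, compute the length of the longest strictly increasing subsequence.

Scanning left to right, the best length ending at each element is: 24→1, 6→1, 3→1, 13→2, 22→3, 16→3, 10→2, 13→3, 28→4, 19→4, 17→4, 29→5, 11→3, 28→5, 2→1, 5→2, 24→5, 22→5, 21→5, 10→3.
So the longest increasing subsequence has length 5, e.g. 6, 13, 22, 28, 29.

5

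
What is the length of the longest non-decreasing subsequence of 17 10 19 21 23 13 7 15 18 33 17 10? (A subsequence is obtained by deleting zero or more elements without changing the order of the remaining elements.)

Let dp[i] be the longest non-decreasing subsequence ending at position i. Then dp = [1, 1, 2, 3, 4, 2, 1, 3, 4, 5, 4, 2].
The maximum is 5; one witness is 17, 19, 21, 23, 33 at positions 1,3,4,5,10.

5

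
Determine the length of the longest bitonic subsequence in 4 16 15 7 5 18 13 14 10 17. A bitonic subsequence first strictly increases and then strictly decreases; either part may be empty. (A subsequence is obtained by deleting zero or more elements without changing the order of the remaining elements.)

One longest bitonic subsequence is 4, 16, 15, 14, 10 (positions 1,2,3,8,9): it rises to 16 then falls. Length 5 is optimal.

5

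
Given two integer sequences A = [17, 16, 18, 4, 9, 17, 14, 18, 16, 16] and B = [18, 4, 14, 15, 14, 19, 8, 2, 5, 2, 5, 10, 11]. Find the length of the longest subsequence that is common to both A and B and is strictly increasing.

For each value that appears in both, track the longest common increasing run ending there.
The best achievable length is 2; one witness is 4, 14 (A-positions 4,7, B-positions 2,3).

2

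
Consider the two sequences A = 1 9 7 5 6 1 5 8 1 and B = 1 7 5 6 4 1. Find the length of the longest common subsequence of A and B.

5

A longest common subsequence is 1, 7, 5, 6, 1 (length 5); the LCS DP confirms no longer common subsequence exists.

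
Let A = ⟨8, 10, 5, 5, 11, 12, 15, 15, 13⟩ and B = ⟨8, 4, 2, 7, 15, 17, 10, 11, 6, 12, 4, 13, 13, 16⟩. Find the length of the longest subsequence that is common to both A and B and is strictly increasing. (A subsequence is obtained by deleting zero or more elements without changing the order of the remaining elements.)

5

For each value that appears in both, track the longest common increasing run ending there.
The best achievable length is 5; one witness is 8, 10, 11, 12, 13 (A-positions 1,2,5,6,9, B-positions 1,7,8,10,12).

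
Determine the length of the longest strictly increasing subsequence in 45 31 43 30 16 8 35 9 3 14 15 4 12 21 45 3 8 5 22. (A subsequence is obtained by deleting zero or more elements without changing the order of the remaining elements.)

6

Let dp[i] be the longest increasing subsequence ending at position i. Then dp = [1, 1, 2, 1, 1, 1, 2, 2, 1, 3, 4, 2, 3, 5, 6, 1, 3, 3, 6].
The maximum is 6; one witness is 8, 9, 14, 15, 21, 45 at positions 6,8,10,11,14,15.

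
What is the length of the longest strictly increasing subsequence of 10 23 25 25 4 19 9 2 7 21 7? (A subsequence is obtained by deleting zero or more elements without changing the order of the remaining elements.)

3

Scanning left to right, the best length ending at each element is: 10→1, 23→2, 25→3, 25→3, 4→1, 19→2, 9→2, 2→1, 7→2, 21→3, 7→2.
So the longest increasing subsequence has length 3, e.g. 10, 23, 25.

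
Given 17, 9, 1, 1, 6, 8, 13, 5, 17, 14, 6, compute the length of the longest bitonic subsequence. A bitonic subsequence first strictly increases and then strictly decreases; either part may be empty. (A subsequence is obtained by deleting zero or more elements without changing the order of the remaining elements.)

Let inc[i] be the LIS ending at i and dec[i] the longest strictly decreasing subsequence starting at i. inc = [1, 1, 1, 1, 2, 3, 4, 2, 5, 5, 3], dec = [4, 3, 1, 1, 2, 2, 2, 1, 3, 2, 1].
max_i inc[i]+dec[i]−1 = 7, with one witness 1, 6, 8, 13, 17, 14, 6.

7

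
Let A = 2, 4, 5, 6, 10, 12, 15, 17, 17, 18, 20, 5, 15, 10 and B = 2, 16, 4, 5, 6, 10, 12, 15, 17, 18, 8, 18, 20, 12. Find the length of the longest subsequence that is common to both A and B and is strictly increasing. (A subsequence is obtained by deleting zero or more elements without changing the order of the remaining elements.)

For each value that appears in both, track the longest common increasing run ending there.
The best achievable length is 10; one witness is 2, 4, 5, 6, 10, 12, 15, 17, 18, 20 (A-positions 1,2,3,4,5,6,7,8,10,11, B-positions 1,3,4,5,6,7,8,9,10,13).

10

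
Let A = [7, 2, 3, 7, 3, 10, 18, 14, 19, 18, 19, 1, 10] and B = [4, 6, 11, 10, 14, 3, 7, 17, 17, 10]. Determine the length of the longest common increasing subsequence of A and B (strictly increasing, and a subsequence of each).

A longest common strictly increasing subsequence is 3, 7, 10 (length 3); it appears in order in both A and B, and no longer such subsequence exists.

3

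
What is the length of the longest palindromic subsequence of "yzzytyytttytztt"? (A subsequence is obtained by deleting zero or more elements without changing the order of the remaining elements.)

One longest palindromic subsequence is ztytttytz (positions 3,5,6,8,9,10,11,12,13); it reads the same forward and backward, and the interval DP gives dp[1][15] = 9.

9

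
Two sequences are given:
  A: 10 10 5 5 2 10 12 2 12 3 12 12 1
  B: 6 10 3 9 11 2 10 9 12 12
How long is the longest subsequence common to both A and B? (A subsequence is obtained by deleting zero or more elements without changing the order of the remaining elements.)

Backtracking the LCS table gives one alignment: 10 (A1,B2) → 2 (A5,B6) → 10 (A6,B7) → 12 (A11,B9) → 12 (A12,B10).
So the longest common subsequence has length 5.

5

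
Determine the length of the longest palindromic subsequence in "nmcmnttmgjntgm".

6

Using dp[i][j] = 2 + dp[i+1][j−1] if the ends match, else max(dp[i+1][j], dp[i][j−1]):
dp[1][14] = 6. A witness is mnttnm at positions 2,5,6,7,11,14.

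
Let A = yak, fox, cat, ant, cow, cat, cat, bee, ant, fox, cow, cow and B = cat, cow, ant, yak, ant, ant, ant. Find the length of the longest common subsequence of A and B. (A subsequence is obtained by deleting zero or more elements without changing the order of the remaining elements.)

3

A longest common subsequence is yak, ant, ant (length 3); the LCS DP confirms no longer common subsequence exists.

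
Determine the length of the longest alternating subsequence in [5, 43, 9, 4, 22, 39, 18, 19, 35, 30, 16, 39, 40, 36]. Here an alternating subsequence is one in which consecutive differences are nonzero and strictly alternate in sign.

Track the best alternating length ending on an up-step vs a down-step at each position: up/down = 1/1, 2/1, 2/3, 1/3, 4/3, 4/3, 4/5, 6/5, 6/5, 6/7, 4/7, 8/3, 8/3, 8/9.
The maximum over both is 9; one such subsequence is 5, 43, 9, 22, 18, 35, 30, 39, 36.

9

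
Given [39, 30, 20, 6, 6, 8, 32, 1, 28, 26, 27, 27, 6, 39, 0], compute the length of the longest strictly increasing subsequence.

5

Let dp[i] be the longest increasing subsequence ending at position i. Then dp = [1, 1, 1, 1, 1, 2, 3, 1, 3, 3, 4, 4, 2, 5, 1].
The maximum is 5; one witness is 6, 8, 26, 27, 39 at positions 4,6,10,11,14.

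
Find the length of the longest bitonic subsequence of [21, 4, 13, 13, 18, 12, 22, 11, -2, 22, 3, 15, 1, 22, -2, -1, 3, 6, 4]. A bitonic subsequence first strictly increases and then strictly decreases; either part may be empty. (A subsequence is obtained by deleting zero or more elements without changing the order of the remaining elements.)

Let inc[i] be the LIS ending at i and dec[i] the longest strictly decreasing subsequence starting at i. inc = [1, 1, 2, 2, 3, 2, 4, 2, 1, 4, 2, 3, 2, 4, 1, 2, 3, 4, 4], dec = [7, 4, 6, 6, 6, 5, 5, 4, 1, 4, 3, 3, 2, 3, 1, 1, 1, 2, 1].
max_i inc[i]+dec[i]−1 = 8, with one witness 4, 13, 18, 12, 11, 3, 1, -1.

8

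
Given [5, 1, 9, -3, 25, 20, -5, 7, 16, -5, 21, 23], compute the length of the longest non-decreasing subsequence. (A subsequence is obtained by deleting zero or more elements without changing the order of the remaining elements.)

5

Scanning left to right, the best length ending at each element is: 5→1, 1→1, 9→2, -3→1, 25→3, 20→3, -5→1, 7→2, 16→3, -5→2, 21→4, 23→5.
So the longest non-decreasing subsequence has length 5, e.g. 5, 9, 20, 21, 23.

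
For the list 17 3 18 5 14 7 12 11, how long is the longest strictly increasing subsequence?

4

Let dp[i] be the longest increasing subsequence ending at position i. Then dp = [1, 1, 2, 2, 3, 3, 4, 4].
The maximum is 4; one witness is 3, 5, 7, 12 at positions 2,4,6,7.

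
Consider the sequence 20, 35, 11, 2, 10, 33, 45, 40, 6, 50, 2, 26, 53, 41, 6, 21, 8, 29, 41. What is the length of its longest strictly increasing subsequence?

6

Let dp[i] be the longest increasing subsequence ending at position i. Then dp = [1, 2, 1, 1, 2, 3, 4, 4, 2, 5, 1, 3, 6, 5, 2, 3, 3, 4, 5].
The maximum is 6; one witness is 2, 10, 33, 45, 50, 53 at positions 4,5,6,7,10,13.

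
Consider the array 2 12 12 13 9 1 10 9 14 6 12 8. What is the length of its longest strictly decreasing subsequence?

4

Let dp[i] be the longest decreasing subsequence ending at position i. Then dp = [1, 1, 1, 1, 2, 3, 2, 3, 1, 4, 2, 4].
The maximum is 4; one witness is 12, 10, 9, 6 at positions 2,7,8,10.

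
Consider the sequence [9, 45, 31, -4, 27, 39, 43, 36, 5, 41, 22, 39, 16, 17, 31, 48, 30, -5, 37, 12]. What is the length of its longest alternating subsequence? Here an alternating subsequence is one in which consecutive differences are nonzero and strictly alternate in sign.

Track the best alternating length ending on an up-step vs a down-step at each position: up/down = 1/1, 2/1, 2/3, 1/3, 4/3, 4/3, 4/3, 4/5, 4/5, 6/5, 6/7, 8/7, 6/9, 10/9, 10/9, 10/1, 10/11, 1/11, 12/11, 12/13.
The maximum over both is 13; one such subsequence is 9, 45, 31, 39, 36, 41, 22, 39, 16, 31, 30, 37, 12.

13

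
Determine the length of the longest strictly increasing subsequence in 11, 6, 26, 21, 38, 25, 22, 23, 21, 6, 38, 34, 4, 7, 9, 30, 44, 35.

Let dp[i] be the longest increasing subsequence ending at position i. Then dp = [1, 1, 2, 2, 3, 3, 3, 4, 2, 1, 5, 5, 1, 2, 3, 5, 6, 6].
The maximum is 6; one witness is 11, 21, 22, 23, 38, 44 at positions 1,4,7,8,11,17.

6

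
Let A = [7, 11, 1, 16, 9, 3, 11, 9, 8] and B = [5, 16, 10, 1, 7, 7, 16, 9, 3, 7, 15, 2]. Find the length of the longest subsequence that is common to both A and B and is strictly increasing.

A longest common strictly increasing subsequence is 1, 16 (length 2); it appears in order in both A and B, and no longer such subsequence exists.

2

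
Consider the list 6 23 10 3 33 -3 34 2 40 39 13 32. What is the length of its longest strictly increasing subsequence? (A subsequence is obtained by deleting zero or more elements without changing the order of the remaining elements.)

Scanning left to right, the best length ending at each element is: 6→1, 23→2, 10→2, 3→1, 33→3, -3→1, 34→4, 2→2, 40→5, 39→5, 13→3, 32→4.
So the longest increasing subsequence has length 5, e.g. 6, 23, 33, 34, 40.

5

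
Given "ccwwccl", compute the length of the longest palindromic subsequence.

6

Using dp[i][j] = 2 + dp[i+1][j−1] if the ends match, else max(dp[i+1][j], dp[i][j−1]):
dp[1][7] = 6. A witness is ccwwcc at positions 1,2,3,4,5,6.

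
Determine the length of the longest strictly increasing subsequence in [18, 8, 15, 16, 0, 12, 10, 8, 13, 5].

Scanning left to right, the best length ending at each element is: 18→1, 8→1, 15→2, 16→3, 0→1, 12→2, 10→2, 8→2, 13→3, 5→2.
So the longest increasing subsequence has length 3, e.g. 8, 15, 16.

3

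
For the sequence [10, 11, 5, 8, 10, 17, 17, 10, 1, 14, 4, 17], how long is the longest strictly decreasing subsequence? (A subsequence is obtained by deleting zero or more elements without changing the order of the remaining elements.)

One longest decreasing subsequence is 10, 5, 1 (positions 1,3,9), of length 3; no longer one exists.

3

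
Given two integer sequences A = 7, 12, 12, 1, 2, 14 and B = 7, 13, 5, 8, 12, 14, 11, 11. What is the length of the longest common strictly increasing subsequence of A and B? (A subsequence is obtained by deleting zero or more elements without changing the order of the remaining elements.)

3

A longest common strictly increasing subsequence is 7, 12, 14 (length 3); it appears in order in both A and B, and no longer such subsequence exists.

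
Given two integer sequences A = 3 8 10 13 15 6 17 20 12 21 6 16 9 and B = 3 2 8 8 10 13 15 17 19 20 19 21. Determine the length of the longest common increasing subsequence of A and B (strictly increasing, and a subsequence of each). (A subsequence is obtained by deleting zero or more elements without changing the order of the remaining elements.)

A longest common strictly increasing subsequence is 3, 8, 10, 13, 15, 17, 20, 21 (length 8); it appears in order in both A and B, and no longer such subsequence exists.

8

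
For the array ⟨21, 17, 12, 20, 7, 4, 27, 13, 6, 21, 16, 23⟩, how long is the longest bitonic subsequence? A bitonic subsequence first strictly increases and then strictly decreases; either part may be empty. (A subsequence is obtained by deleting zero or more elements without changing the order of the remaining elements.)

One longest bitonic subsequence is 21, 17, 12, 7, 6 (positions 1,2,3,5,9): it rises to 21 then falls. Length 5 is optimal.

5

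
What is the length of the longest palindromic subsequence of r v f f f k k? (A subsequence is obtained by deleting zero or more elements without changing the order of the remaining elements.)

3

One longest palindromic subsequence is fff (positions 3,4,5); it reads the same forward and backward, and the interval DP gives dp[1][7] = 3.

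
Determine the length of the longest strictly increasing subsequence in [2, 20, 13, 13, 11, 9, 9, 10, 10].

3

Let dp[i] be the longest increasing subsequence ending at position i. Then dp = [1, 2, 2, 2, 2, 2, 2, 3, 3].
The maximum is 3; one witness is 2, 9, 10 at positions 1,6,8.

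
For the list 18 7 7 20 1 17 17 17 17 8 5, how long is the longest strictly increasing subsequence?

2

Scanning left to right, the best length ending at each element is: 18→1, 7→1, 7→1, 20→2, 1→1, 17→2, 17→2, 17→2, 17→2, 8→2, 5→2.
So the longest increasing subsequence has length 2, e.g. 18, 20.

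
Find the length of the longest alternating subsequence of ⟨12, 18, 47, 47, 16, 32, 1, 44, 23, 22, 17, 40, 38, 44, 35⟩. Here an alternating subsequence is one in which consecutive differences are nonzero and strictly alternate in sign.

11

A longest alternating subsequence is 12, 18, 16, 32, 1, 44, 23, 40, 38, 44, 35 (positions 1,2,5,6,7,8,9,12,13,14,15); its 10 consecutive differences strictly alternate in sign, and length 11 is optimal.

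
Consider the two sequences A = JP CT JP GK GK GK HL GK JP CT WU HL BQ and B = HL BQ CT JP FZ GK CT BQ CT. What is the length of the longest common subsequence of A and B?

5

A longest common subsequence is CT, JP, GK, CT, BQ (length 5); the LCS DP confirms no longer common subsequence exists.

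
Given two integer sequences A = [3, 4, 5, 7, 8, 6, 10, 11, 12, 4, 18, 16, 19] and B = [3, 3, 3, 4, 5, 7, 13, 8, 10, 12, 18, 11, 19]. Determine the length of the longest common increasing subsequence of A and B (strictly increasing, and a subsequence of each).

9

For each value that appears in both, track the longest common increasing run ending there.
The best achievable length is 9; one witness is 3, 4, 5, 7, 8, 10, 12, 18, 19 (A-positions 1,2,3,4,5,7,9,11,13, B-positions 1,4,5,6,8,9,10,11,13).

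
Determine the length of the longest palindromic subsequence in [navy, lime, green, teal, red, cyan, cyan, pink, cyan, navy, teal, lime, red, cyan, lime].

7

Using dp[i][j] = 2 + dp[i+1][j−1] if the ends match, else max(dp[i+1][j], dp[i][j−1]):
dp[1][15] = 7. A witness is lime cyan cyan pink cyan cyan lime at positions 2,6,7,8,9,14,15.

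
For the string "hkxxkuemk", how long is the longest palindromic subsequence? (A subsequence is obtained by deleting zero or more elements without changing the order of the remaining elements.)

4

Using dp[i][j] = 2 + dp[i+1][j−1] if the ends match, else max(dp[i+1][j], dp[i][j−1]):
dp[1][9] = 4. A witness is kxxk at positions 2,3,4,9.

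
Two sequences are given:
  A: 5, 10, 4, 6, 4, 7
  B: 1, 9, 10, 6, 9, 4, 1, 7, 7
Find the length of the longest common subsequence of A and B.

4

A longest common subsequence is 10, 6, 4, 7 (length 4); the LCS DP confirms no longer common subsequence exists.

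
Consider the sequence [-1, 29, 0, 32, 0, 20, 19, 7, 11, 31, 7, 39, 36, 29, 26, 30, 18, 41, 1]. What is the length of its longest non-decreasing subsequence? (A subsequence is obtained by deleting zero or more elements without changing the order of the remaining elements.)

Let dp[i] be the longest non-decreasing subsequence ending at position i. Then dp = [1, 2, 2, 3, 3, 4, 4, 4, 5, 6, 5, 7, 7, 6, 6, 7, 6, 8, 4].
The maximum is 8; one witness is -1, 0, 0, 7, 11, 31, 39, 41 at positions 1,3,5,8,9,10,12,18.

8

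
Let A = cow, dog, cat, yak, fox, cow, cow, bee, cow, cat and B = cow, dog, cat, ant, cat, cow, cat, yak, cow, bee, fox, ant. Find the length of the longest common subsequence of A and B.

6

A longest common subsequence is cow, dog, cat, yak, cow, bee (length 6); the LCS DP confirms no longer common subsequence exists.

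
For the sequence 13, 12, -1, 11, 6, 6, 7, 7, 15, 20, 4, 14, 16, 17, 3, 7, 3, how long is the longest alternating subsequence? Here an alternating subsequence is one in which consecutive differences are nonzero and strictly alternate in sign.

Track the best alternating length ending on an up-step vs a down-step at each position: up/down = 1/1, 1/2, 1/2, 3/2, 3/4, 3/4, 5/4, 5/4, 5/1, 5/1, 3/6, 7/6, 7/6, 7/6, 3/8, 9/8, 3/10.
The maximum over both is 10; one such subsequence is 13, -1, 11, 6, 7, 4, 14, 3, 7, 3.

10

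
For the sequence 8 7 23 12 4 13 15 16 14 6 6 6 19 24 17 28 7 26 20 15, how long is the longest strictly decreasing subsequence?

Scanning left to right, the best length ending at each element is: 8→1, 7→2, 23→1, 12→2, 4→3, 13→2, 15→2, 16→2, 14→3, 6→4, 6→4, 6→4, 19→2, 24→1, 17→3, 28→1, 7→4, 26→2, 20→3, 15→4.
So the longest decreasing subsequence has length 4, e.g. 23, 15, 14, 6.

4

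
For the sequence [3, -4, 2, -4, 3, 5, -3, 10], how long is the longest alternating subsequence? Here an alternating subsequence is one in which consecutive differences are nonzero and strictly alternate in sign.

A longest alternating subsequence is 3, -4, 2, -4, 3, -3, 10 (positions 1,2,3,4,5,7,8); its 6 consecutive differences strictly alternate in sign, and length 7 is optimal.

7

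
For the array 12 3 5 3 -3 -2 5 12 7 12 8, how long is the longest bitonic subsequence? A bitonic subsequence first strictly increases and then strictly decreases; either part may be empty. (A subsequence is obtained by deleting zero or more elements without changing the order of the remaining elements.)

Let inc[i] be the LIS ending at i and dec[i] the longest strictly decreasing subsequence starting at i. inc = [1, 1, 2, 1, 1, 2, 3, 4, 4, 5, 5], dec = [4, 2, 3, 2, 1, 1, 1, 2, 1, 2, 1].
max_i inc[i]+dec[i]−1 = 6, with one witness -3, -2, 5, 7, 12, 8.

6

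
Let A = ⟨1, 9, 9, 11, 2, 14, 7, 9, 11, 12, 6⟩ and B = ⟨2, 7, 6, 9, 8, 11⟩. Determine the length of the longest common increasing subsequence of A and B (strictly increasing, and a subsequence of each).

A longest common strictly increasing subsequence is 2, 7, 9, 11 (length 4); it appears in order in both A and B, and no longer such subsequence exists.

4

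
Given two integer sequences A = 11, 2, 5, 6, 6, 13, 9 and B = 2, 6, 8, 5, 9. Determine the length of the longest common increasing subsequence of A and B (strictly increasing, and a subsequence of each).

For each value that appears in both, track the longest common increasing run ending there.
The best achievable length is 3; one witness is 2, 6, 9 (A-positions 2,4,7, B-positions 1,2,5).

3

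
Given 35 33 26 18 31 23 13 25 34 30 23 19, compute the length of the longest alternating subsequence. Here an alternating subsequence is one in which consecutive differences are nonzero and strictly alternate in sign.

6

A longest alternating subsequence is 35, 26, 31, 23, 34, 30 (positions 1,3,5,6,9,10); its 5 consecutive differences strictly alternate in sign, and length 6 is optimal.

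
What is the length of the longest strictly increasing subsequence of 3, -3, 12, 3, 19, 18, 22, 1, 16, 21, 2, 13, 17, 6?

5

Let dp[i] be the longest increasing subsequence ending at position i. Then dp = [1, 1, 2, 2, 3, 3, 4, 2, 3, 4, 3, 4, 5, 4].
The maximum is 5; one witness is -3, 1, 2, 13, 17 at positions 2,8,11,12,13.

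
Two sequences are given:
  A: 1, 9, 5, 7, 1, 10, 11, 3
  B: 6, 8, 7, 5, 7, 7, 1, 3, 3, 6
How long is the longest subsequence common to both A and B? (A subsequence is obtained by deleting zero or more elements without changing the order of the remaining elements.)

4

A longest common subsequence is 5, 7, 1, 3 (length 4); the LCS DP confirms no longer common subsequence exists.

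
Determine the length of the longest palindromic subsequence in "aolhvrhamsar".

Using dp[i][j] = 2 + dp[i+1][j−1] if the ends match, else max(dp[i+1][j], dp[i][j−1]):
dp[1][12] = 5. A witness is rasar at positions 6,8,10,11,12.

5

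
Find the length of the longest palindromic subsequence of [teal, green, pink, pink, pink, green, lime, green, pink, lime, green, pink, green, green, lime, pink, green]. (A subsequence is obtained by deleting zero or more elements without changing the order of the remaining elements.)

One longest palindromic subsequence is green pink lime green green pink green green lime pink green (positions 2,3,7,8,11,12,13,14,15,16,17); it reads the same forward and backward, and the interval DP gives dp[1][17] = 11.

11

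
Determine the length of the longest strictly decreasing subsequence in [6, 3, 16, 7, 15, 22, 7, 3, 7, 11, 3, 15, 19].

4

Scanning left to right, the best length ending at each element is: 6→1, 3→2, 16→1, 7→2, 15→2, 22→1, 7→3, 3→4, 7→3, 11→3, 3→4, 15→2, 19→2.
So the longest decreasing subsequence has length 4, e.g. 16, 15, 7, 3.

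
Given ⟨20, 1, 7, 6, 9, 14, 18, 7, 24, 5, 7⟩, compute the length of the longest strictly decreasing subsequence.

4

One longest decreasing subsequence is 20, 7, 6, 5 (positions 1,3,4,10), of length 4; no longer one exists.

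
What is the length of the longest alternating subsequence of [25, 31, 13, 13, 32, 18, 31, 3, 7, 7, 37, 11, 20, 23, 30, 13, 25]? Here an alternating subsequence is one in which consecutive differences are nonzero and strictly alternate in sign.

12

A longest alternating subsequence is 25, 31, 13, 32, 18, 31, 3, 37, 11, 20, 13, 25 (positions 1,2,3,5,6,7,8,11,12,13,16,17); its 11 consecutive differences strictly alternate in sign, and length 12 is optimal.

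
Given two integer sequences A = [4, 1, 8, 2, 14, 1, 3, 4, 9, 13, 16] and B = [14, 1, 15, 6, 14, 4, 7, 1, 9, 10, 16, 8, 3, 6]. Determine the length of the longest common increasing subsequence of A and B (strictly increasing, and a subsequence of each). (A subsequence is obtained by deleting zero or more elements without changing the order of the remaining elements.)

4

For each value that appears in both, track the longest common increasing run ending there.
The best achievable length is 4; one witness is 1, 4, 9, 16 (A-positions 2,8,9,11, B-positions 2,6,9,11).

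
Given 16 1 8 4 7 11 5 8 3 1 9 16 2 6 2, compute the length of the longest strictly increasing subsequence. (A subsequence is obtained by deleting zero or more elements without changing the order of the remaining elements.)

6

Scanning left to right, the best length ending at each element is: 16→1, 1→1, 8→2, 4→2, 7→3, 11→4, 5→3, 8→4, 3→2, 1→1, 9→5, 16→6, 2→2, 6→4, 2→2.
So the longest increasing subsequence has length 6, e.g. 1, 4, 7, 8, 9, 16.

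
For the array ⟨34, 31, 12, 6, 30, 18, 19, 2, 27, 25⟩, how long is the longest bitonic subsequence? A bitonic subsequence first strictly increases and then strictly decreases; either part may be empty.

Let inc[i] be the LIS ending at i and dec[i] the longest strictly decreasing subsequence starting at i. inc = [1, 1, 1, 1, 2, 2, 3, 1, 4, 4], dec = [5, 4, 3, 2, 3, 2, 2, 1, 2, 1].
max_i inc[i]+dec[i]−1 = 5, with one witness 34, 31, 30, 27, 25.

5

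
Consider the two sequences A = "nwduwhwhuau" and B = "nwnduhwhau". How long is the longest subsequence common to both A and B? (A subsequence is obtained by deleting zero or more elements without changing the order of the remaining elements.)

9

Backtracking the LCS table gives one alignment: n (A1,B1) → w (A2,B2) → d (A3,B4) → u (A4,B5) → h (A6,B6) → w (A7,B7) → h (A8,B8) → a (A10,B9) → u (A11,B10).
So the longest common subsequence has length 9.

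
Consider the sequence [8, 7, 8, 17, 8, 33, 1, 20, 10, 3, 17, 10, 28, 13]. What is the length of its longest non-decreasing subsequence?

One longest non-decreasing subsequence is 8, 8, 8, 10, 17, 28 (positions 1,3,5,9,11,13), of length 6; no longer one exists.

6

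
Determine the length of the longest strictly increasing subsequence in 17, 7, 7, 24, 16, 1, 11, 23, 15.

Let dp[i] be the longest increasing subsequence ending at position i. Then dp = [1, 1, 1, 2, 2, 1, 2, 3, 3].
The maximum is 3; one witness is 7, 16, 23 at positions 2,5,8.

3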